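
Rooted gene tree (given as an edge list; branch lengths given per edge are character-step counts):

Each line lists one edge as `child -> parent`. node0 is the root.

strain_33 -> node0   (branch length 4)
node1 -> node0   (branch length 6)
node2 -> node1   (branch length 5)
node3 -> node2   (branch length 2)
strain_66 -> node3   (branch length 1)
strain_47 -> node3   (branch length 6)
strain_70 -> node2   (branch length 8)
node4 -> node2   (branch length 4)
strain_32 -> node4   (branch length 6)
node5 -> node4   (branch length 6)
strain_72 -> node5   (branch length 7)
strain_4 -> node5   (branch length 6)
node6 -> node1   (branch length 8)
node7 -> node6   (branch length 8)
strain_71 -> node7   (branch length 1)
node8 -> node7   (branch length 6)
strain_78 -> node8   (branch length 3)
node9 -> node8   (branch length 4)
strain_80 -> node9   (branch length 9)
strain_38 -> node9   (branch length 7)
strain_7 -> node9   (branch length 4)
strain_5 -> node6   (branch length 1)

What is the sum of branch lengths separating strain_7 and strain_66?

The path runs strain_7 → … → MRCA → … → strain_66; the MRCA is the node subtending (((strain_66,strain_47),strain_70,(strain_32,(strain_72,strain_4))),((strain_71,(strain_78,(strain_80,strain_38,strain_7))),strain_5)).
Branch lengths along that path: 4 + 4 + 6 + 8 + 8 + 5 + 2 + 1 = 38.

38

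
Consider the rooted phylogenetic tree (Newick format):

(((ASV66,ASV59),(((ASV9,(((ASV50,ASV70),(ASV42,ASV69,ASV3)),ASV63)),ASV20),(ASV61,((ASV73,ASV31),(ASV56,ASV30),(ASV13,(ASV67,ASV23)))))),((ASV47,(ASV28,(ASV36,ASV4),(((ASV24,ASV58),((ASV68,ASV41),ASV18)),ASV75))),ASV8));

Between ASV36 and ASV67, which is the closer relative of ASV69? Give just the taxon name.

The MRCA of ASV69 and ASV67 subtends (((ASV9,(((ASV50,ASV70),(ASV42,ASV69,ASV3)),ASV63)),ASV20),(ASV61,((ASV73,ASV31),(ASV56,ASV30),(ASV13,(ASV67,ASV23))))) (16 taxa).
The MRCA of ASV69 and ASV36 is the root, subtending the entire tree (29 taxa).
The first is nested inside the second, so ASV69 shares a more recent common ancestor with ASV67.

ASV67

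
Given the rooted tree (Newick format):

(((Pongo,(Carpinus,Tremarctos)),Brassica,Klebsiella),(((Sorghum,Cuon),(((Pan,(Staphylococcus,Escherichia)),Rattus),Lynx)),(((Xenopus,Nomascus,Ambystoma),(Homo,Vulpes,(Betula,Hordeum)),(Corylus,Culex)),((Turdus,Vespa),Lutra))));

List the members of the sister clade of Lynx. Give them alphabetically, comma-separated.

Escherichia, Pan, Rattus, Staphylococcus

Lynx attaches to the tree at the node subtending (((Pan,(Staphylococcus,Escherichia)),Rattus),Lynx).
The other lineage descending from that same node — the sister group — is ((Pan,(Staphylococcus,Escherichia)),Rattus); its 4 tips in alphabetical order are the answer.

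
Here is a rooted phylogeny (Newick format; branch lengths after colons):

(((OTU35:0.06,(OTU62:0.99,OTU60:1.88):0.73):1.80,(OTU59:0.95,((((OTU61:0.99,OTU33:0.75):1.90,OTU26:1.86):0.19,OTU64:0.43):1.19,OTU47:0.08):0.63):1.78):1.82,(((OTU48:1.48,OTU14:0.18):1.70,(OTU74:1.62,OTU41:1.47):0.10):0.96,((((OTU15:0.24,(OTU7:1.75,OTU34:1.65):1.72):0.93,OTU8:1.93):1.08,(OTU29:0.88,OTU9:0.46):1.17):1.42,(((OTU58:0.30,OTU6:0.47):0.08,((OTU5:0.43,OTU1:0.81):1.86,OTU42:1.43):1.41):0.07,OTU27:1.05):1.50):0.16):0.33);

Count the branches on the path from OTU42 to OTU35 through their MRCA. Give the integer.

9

The MRCA of OTU42 and OTU35 is the root of the tree.
From OTU42 up to that node: 6 branches. From OTU35 up to the same node: 3 branches. Total: 6 + 3 = 9.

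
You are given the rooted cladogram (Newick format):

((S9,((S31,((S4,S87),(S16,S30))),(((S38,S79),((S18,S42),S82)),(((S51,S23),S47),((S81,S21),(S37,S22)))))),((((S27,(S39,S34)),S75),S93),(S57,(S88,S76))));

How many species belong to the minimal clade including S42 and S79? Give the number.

5

The MRCA of S42 and S79 is the node subtending ((S38,S79),((S18,S42),S82)).
That clade contains 5 terminal taxa: S18, S38, S42, S79, S82.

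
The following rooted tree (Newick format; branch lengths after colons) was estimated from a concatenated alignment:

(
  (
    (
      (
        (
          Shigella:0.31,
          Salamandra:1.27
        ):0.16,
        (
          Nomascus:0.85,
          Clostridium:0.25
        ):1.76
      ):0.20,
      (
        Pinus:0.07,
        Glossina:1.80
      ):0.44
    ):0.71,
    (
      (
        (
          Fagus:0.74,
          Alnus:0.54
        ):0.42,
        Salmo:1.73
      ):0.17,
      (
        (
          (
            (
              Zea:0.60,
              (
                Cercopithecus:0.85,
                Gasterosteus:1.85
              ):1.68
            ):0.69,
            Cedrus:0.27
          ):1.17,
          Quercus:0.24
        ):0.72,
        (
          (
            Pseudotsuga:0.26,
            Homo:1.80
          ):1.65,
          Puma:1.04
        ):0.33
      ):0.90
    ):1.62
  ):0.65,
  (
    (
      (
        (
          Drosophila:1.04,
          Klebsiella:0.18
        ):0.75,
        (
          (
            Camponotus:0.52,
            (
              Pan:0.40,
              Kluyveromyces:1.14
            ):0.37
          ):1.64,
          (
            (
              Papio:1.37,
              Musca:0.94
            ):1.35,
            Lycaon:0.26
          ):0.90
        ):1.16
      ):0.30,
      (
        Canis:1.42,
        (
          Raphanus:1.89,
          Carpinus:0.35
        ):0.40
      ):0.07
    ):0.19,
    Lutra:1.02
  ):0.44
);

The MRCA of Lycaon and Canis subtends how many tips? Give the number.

11

The MRCA of Lycaon and Canis is the node subtending (((Drosophila,Klebsiella),((Camponotus,(Pan,Kluyveromyces)),((Papio,Musca),Lycaon))),(Canis,(Raphanus,Carpinus))).
That clade contains 11 terminal taxa: Camponotus, Canis, Carpinus, Drosophila, Klebsiella, Kluyveromyces, Lycaon, Musca, Pan, Papio, Raphanus.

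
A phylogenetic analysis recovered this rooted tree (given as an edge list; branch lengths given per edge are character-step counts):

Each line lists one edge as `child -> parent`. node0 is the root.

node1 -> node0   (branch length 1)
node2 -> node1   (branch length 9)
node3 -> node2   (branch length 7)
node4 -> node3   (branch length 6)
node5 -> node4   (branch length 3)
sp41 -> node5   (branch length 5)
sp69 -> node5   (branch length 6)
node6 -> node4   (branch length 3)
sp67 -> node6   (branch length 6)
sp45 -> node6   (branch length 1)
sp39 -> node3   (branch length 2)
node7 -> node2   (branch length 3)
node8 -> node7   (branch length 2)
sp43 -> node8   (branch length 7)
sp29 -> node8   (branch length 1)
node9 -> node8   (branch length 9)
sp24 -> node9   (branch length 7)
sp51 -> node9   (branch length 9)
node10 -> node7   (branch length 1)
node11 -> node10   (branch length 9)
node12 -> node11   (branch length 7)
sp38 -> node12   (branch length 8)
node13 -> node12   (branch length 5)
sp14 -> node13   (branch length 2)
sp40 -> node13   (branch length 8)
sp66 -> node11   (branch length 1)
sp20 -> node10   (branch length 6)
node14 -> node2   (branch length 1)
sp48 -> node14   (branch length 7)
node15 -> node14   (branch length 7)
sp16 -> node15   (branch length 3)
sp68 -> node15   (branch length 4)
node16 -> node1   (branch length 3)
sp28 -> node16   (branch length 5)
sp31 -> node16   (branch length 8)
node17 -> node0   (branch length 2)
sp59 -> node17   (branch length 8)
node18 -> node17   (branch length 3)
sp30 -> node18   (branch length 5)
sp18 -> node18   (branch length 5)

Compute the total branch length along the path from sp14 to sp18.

47

The path runs sp14 → … → MRCA → … → sp18; the MRCA is the root of the tree.
Branch lengths along that path: 2 + 5 + 7 + 9 + 1 + 3 + 9 + 1 + 2 + 3 + 5 = 47.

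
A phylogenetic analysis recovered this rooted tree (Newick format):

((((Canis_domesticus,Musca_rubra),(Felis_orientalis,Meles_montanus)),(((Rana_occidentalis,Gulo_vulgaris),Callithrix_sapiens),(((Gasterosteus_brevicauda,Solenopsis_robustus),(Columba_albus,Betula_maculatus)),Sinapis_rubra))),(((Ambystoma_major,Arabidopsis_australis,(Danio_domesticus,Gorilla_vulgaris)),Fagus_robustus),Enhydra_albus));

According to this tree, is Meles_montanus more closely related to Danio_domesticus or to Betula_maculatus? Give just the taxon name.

Betula_maculatus

The MRCA of Meles_montanus and Betula_maculatus subtends (((Canis_domesticus,Musca_rubra),(Felis_orientalis,Meles_montanus)),(((Rana_occidentalis,Gulo_vulgaris),Callithrix_sapiens),(((Gasterosteus_brevicauda,Solenopsis_robustus),(Columba_albus,Betula_maculatus)),Sinapis_rubra))) (12 taxa).
The MRCA of Meles_montanus and Danio_domesticus is the root, subtending the entire tree (18 taxa).
The first is nested inside the second, so Meles_montanus shares a more recent common ancestor with Betula_maculatus.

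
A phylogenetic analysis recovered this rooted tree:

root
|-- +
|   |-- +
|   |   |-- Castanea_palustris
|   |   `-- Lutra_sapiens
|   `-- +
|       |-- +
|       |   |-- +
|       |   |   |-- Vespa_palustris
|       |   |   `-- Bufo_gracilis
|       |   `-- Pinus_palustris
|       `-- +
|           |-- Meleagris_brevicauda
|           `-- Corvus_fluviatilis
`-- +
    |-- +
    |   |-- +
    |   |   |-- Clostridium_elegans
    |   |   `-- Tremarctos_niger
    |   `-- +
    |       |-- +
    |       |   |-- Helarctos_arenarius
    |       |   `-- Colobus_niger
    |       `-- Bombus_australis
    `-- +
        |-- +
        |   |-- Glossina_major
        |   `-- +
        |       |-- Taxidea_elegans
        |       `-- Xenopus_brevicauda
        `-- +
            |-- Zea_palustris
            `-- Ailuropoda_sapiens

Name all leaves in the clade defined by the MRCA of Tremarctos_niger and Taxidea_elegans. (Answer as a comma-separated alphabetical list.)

Ailuropoda_sapiens, Bombus_australis, Clostridium_elegans, Colobus_niger, Glossina_major, Helarctos_arenarius, Taxidea_elegans, Tremarctos_niger, Xenopus_brevicauda, Zea_palustris

Tracing Tremarctos_niger: it sits inside (Clostridium_elegans,Tremarctos_niger).
Tracing Taxidea_elegans: it sits inside (Taxidea_elegans,Xenopus_brevicauda).
The smallest clade enclosing both is (((Clostridium_elegans,Tremarctos_niger),((Helarctos_arenarius,Colobus_niger),Bombus_australis)),((Glossina_major,(Taxidea_elegans,Xenopus_brevicauda)),(Zea_palustris,Ailuropoda_sapiens))); the answer is its 10 terminal taxa in alphabetical order.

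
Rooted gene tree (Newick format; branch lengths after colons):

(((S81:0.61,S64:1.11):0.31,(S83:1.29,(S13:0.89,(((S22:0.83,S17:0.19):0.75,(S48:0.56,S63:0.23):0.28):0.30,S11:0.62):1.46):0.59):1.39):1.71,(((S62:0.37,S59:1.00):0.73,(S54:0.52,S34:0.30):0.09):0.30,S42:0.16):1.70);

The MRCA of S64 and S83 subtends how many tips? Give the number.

9

The MRCA of S64 and S83 is the node subtending ((S81,S64),(S83,(S13,(((S22,S17),(S48,S63)),S11)))).
That clade contains 9 terminal taxa: S11, S13, S17, S22, S48, S63, S64, S81, S83.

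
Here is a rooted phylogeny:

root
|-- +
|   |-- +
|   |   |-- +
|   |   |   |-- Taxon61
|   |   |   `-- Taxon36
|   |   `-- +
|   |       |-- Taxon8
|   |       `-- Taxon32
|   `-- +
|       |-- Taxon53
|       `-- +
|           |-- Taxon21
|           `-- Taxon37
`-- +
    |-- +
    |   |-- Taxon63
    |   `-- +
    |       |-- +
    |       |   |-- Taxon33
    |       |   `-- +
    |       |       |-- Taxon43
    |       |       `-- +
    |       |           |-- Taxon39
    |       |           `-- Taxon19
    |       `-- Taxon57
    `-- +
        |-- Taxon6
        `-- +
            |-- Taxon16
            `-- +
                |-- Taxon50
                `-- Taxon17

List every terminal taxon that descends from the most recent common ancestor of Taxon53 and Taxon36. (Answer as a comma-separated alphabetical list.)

Tracing Taxon53: it sits inside (Taxon53,(Taxon21,Taxon37)).
Tracing Taxon36: it sits inside (Taxon61,Taxon36).
The smallest clade enclosing both is (((Taxon61,Taxon36),(Taxon8,Taxon32)),(Taxon53,(Taxon21,Taxon37))); the answer is its 7 terminal taxa in alphabetical order.

Taxon21, Taxon32, Taxon36, Taxon37, Taxon53, Taxon61, Taxon8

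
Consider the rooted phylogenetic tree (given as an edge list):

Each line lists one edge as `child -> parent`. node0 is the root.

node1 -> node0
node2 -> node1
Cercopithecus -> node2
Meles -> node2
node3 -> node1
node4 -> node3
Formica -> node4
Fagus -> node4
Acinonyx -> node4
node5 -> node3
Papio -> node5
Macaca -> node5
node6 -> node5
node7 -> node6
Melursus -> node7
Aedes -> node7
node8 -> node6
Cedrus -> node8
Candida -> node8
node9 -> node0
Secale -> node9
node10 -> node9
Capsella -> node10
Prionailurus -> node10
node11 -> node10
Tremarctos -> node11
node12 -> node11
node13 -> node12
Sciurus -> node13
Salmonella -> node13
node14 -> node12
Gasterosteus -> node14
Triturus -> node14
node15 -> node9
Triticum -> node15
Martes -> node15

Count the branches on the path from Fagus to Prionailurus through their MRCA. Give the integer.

The MRCA of Fagus and Prionailurus is the root of the tree.
From Fagus up to that node: 4 branches. From Prionailurus up to the same node: 3 branches. Total: 4 + 3 = 7.

7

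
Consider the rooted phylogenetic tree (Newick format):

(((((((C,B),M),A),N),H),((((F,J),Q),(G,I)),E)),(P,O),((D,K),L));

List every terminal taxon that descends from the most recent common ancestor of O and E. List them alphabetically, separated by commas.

A, B, C, D, E, F, G, H, I, J, K, L, M, N, O, P, Q

Tracing O: it sits inside (P,O).
Tracing E: it sits inside ((((F,J),Q),(G,I)),E).
The smallest clade enclosing both is the whole tree (their MRCA is the root), so the answer is all 17 tips in alphabetical order.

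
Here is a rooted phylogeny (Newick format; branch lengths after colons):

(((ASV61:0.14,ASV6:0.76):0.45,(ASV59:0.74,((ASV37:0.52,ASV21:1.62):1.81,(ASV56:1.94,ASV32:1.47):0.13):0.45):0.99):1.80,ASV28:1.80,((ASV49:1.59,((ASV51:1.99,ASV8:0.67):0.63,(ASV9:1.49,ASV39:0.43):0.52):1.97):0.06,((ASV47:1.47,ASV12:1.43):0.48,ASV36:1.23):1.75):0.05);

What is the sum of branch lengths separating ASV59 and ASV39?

The path runs ASV59 → … → MRCA → … → ASV39; the MRCA is the root of the tree.
Branch lengths along that path: 0.74 + 0.99 + 1.80 + 0.05 + 0.06 + 1.97 + 0.52 + 0.43 = 6.56.

6.56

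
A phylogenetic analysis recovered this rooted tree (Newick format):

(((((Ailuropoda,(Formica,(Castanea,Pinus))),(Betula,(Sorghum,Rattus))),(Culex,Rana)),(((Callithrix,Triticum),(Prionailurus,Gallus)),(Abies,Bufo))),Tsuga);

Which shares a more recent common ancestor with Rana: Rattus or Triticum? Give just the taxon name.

The MRCA of Rana and Rattus subtends (((Ailuropoda,(Formica,(Castanea,Pinus))),(Betula,(Sorghum,Rattus))),(Culex,Rana)) (9 taxa).
The MRCA of Rana and Triticum subtends ((((Ailuropoda,(Formica,(Castanea,Pinus))),(Betula,(Sorghum,Rattus))),(Culex,Rana)),(((Callithrix,Triticum),(Prionailurus,Gallus)),(Abies,Bufo))) (15 taxa).
The first is nested inside the second, so Rana shares a more recent common ancestor with Rattus.

Rattus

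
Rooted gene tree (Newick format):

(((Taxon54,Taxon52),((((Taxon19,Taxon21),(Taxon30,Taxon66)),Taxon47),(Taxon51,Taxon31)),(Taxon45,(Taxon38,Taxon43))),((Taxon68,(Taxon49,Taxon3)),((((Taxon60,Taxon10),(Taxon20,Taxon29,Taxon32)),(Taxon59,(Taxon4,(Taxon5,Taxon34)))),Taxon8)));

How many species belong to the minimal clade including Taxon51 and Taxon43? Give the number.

12

The MRCA of Taxon51 and Taxon43 is the node subtending ((Taxon54,Taxon52),((((Taxon19,Taxon21),(Taxon30,Taxon66)),Taxon47),(Taxon51,Taxon31)),(Taxon45,(Taxon38,Taxon43))).
That clade contains 12 terminal taxa: Taxon19, Taxon21, Taxon30, Taxon31, Taxon38, Taxon43, Taxon45, Taxon47, Taxon51, Taxon52, Taxon54, Taxon66.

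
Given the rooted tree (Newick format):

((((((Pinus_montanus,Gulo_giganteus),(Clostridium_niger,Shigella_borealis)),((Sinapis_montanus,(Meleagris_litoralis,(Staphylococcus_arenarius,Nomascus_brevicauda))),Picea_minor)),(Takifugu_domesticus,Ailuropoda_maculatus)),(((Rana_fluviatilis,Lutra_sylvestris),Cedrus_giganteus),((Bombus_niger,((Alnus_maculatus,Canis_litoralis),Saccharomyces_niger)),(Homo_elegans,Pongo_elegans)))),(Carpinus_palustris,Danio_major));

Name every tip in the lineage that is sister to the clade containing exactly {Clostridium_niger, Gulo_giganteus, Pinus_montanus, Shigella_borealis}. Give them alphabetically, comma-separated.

Meleagris_litoralis, Nomascus_brevicauda, Picea_minor, Sinapis_montanus, Staphylococcus_arenarius

The clade containing exactly {Clostridium_niger, Gulo_giganteus, Pinus_montanus, Shigella_borealis} attaches to the tree at the node subtending (((Pinus_montanus,Gulo_giganteus),(Clostridium_niger,Shigella_borealis)),((Sinapis_montanus,(Meleagris_litoralis,(Staphylococcus_arenarius,Nomascus_brevicauda))),Picea_minor)).
The other lineage descending from that same node — the sister group — is ((Sinapis_montanus,(Meleagris_litoralis,(Staphylococcus_arenarius,Nomascus_brevicauda))),Picea_minor); its 5 tips in alphabetical order are the answer.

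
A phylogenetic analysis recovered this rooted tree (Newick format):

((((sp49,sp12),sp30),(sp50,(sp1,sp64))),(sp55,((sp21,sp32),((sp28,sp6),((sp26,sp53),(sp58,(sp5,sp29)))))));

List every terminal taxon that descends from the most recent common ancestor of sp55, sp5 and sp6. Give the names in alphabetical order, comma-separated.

Tracing sp55: it sits inside (sp55,((sp21,sp32),((sp28,sp6),((sp26,sp53),(sp58,(sp5,sp29)))))).
Tracing sp5: it sits inside (sp5,sp29).
Tracing sp6: it sits inside (sp28,sp6).
The smallest clade enclosing all 3 is (sp55,((sp21,sp32),((sp28,sp6),((sp26,sp53),(sp58,(sp5,sp29)))))); the answer is its 10 terminal taxa in alphabetical order.

sp21, sp26, sp28, sp29, sp32, sp5, sp53, sp55, sp58, sp6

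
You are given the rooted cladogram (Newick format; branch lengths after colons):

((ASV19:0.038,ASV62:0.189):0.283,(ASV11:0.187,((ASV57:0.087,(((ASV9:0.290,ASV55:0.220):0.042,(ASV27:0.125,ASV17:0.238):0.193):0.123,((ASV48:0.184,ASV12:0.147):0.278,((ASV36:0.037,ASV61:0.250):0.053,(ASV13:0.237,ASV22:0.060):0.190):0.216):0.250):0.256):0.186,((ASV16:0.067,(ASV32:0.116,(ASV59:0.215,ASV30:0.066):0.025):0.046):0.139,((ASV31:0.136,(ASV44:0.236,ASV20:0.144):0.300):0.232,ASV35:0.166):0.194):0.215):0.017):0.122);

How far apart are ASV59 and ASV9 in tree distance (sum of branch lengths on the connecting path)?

1.537

The path runs ASV59 → … → MRCA → … → ASV9; the MRCA is the node subtending ((ASV57,(((ASV9,ASV55),(ASV27,ASV17)),((ASV48,ASV12),((ASV36,ASV61),(ASV13,ASV22))))),((ASV16,(ASV32,(ASV59,ASV30))),((ASV31,(ASV44,ASV20)),ASV35))).
Branch lengths along that path: 0.215 + 0.025 + 0.046 + 0.139 + 0.215 + 0.186 + 0.256 + 0.123 + 0.042 + 0.290 = 1.537.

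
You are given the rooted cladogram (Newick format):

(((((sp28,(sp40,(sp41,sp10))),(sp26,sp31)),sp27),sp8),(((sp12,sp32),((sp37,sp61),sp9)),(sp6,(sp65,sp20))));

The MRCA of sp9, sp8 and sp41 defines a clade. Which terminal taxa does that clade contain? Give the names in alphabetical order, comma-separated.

Tracing sp9: it sits inside ((sp37,sp61),sp9).
Tracing sp8: it sits inside ((((sp28,(sp40,(sp41,sp10))),(sp26,sp31)),sp27),sp8).
Tracing sp41: it sits inside (sp41,sp10).
The smallest clade enclosing all 3 is the whole tree (their MRCA is the root), so the answer is all 16 tips in alphabetical order.

sp10, sp12, sp20, sp26, sp27, sp28, sp31, sp32, sp37, sp40, sp41, sp6, sp61, sp65, sp8, sp9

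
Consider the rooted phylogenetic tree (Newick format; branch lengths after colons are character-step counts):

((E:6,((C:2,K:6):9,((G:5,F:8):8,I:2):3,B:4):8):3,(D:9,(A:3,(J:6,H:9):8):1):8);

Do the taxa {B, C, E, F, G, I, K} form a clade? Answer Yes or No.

The most recent common ancestor of these taxa subtends (E,((C,K),((G,F),I),B)).
That clade has exactly 7 tips — every listed taxon and nothing else — so the group is monophyletic.

Yes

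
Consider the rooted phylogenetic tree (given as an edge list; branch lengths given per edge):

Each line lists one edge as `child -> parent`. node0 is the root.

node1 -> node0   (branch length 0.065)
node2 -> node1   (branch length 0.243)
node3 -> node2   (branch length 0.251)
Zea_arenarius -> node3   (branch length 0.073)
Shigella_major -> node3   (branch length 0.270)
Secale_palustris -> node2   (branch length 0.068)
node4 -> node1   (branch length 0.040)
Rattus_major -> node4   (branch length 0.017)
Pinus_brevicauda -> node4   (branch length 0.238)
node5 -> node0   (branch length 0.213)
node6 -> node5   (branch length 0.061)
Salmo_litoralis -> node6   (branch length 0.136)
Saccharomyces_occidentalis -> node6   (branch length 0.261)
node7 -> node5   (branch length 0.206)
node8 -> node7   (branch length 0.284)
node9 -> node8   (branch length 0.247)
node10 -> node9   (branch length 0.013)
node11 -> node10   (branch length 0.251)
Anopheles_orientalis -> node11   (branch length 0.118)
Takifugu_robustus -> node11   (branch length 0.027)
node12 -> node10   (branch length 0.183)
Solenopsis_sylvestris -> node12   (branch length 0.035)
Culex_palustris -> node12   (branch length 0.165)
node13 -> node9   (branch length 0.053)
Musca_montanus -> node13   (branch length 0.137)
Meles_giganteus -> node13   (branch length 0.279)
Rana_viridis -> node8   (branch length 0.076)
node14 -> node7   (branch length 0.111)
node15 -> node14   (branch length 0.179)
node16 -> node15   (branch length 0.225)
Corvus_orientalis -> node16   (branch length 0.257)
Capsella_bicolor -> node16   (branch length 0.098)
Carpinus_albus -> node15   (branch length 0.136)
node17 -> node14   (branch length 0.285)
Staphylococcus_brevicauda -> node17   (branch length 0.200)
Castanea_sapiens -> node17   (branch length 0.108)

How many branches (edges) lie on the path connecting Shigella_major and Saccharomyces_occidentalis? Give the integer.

The MRCA of Shigella_major and Saccharomyces_occidentalis is the root of the tree.
From Shigella_major up to that node: 4 branches. From Saccharomyces_occidentalis up to the same node: 3 branches. Total: 4 + 3 = 7.

7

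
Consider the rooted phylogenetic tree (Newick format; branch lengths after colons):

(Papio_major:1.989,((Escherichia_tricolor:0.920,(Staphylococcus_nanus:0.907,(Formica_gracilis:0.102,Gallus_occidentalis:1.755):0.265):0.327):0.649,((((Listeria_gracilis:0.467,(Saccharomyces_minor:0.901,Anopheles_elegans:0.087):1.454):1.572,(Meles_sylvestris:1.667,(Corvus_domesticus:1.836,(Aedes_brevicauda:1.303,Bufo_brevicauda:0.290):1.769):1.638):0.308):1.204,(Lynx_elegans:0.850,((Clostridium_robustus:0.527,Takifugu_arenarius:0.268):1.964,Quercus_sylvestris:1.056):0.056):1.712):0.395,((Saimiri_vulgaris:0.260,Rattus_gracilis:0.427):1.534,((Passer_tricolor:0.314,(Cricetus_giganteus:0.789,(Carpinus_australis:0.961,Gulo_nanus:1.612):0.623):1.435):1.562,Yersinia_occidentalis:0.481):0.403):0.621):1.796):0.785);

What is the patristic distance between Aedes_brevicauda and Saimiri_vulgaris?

9.032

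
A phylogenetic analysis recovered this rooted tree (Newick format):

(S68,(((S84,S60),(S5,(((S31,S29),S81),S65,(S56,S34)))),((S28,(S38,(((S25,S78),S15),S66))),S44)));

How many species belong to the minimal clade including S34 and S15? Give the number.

16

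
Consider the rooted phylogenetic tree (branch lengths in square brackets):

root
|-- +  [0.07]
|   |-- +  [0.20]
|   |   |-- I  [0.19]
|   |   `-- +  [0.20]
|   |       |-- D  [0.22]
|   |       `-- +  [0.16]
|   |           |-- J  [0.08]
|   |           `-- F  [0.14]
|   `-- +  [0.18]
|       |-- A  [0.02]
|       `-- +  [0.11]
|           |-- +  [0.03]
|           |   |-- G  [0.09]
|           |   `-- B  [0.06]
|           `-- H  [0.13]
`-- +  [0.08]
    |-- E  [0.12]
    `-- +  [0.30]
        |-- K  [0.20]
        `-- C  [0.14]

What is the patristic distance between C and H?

1.01

The path runs C → … → MRCA → … → H; the MRCA is the root of the tree.
Branch lengths along that path: 0.14 + 0.30 + 0.08 + 0.07 + 0.18 + 0.11 + 0.13 = 1.01.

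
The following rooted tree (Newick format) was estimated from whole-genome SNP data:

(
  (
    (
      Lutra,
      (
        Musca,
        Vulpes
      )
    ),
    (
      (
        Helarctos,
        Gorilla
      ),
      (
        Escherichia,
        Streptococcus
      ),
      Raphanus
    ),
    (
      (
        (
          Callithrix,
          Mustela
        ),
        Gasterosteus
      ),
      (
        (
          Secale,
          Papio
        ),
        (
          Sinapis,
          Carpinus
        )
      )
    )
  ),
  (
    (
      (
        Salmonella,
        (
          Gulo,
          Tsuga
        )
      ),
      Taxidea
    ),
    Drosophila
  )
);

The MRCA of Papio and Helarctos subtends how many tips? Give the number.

15

The MRCA of Papio and Helarctos is the node subtending ((Lutra,(Musca,Vulpes)),((Helarctos,Gorilla),(Escherichia,Streptococcus),Raphanus),(((Callithrix,Mustela),Gasterosteus),((Secale,Papio),(Sinapis,Carpinus)))).
That clade contains 15 terminal taxa: Callithrix, Carpinus, Escherichia, Gasterosteus, Gorilla, Helarctos, Lutra, Musca, Mustela, Papio, Raphanus, Secale, Sinapis, Streptococcus, Vulpes.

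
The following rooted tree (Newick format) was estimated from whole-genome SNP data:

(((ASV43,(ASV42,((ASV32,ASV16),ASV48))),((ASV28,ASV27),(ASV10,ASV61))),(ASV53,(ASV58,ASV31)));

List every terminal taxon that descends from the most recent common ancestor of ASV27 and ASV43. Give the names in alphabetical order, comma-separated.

Tracing ASV27: it sits inside (ASV28,ASV27).
Tracing ASV43: it sits inside (ASV43,(ASV42,((ASV32,ASV16),ASV48))).
The smallest clade enclosing both is ((ASV43,(ASV42,((ASV32,ASV16),ASV48))),((ASV28,ASV27),(ASV10,ASV61))); the answer is its 9 terminal taxa in alphabetical order.

ASV10, ASV16, ASV27, ASV28, ASV32, ASV42, ASV43, ASV48, ASV61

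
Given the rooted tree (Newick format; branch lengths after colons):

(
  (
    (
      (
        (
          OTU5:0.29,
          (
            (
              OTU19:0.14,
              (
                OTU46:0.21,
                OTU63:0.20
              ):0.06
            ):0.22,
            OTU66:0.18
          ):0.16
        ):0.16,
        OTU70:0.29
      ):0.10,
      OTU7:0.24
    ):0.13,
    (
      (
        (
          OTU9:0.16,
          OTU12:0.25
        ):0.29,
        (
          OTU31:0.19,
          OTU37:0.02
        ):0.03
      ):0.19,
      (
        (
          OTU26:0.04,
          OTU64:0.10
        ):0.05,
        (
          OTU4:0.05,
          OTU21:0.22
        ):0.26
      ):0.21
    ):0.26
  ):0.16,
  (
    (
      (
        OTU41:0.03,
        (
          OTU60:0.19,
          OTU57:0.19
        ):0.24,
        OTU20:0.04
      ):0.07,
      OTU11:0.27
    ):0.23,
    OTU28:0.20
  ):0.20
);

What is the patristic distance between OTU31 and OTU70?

1.19

The path runs OTU31 → … → MRCA → … → OTU70; the MRCA is the node subtending ((((OTU5,((OTU19,(OTU46,OTU63)),OTU66)),OTU70),OTU7),(((OTU9,OTU12),(OTU31,OTU37)),((OTU26,OTU64),(OTU4,OTU21)))).
Branch lengths along that path: 0.19 + 0.03 + 0.19 + 0.26 + 0.13 + 0.10 + 0.29 = 1.19.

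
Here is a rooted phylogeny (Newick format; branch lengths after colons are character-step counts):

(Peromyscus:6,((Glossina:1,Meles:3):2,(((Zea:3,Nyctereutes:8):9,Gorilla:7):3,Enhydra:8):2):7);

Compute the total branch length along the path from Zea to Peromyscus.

30

The path runs Zea → … → MRCA → … → Peromyscus; the MRCA is the root of the tree.
Branch lengths along that path: 3 + 9 + 3 + 2 + 7 + 6 = 30.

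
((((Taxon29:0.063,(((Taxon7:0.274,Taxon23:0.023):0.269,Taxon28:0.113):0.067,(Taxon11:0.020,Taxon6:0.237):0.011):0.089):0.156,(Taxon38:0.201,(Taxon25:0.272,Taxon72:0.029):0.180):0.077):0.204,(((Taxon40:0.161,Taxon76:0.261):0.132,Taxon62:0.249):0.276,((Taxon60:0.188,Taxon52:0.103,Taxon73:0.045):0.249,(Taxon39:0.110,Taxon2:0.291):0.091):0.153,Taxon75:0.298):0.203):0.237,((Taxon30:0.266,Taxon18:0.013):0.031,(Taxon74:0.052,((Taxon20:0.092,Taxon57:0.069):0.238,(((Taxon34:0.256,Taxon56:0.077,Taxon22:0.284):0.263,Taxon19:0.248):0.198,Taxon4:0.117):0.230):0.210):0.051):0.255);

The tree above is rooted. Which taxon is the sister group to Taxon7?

Taxon23

Taxon7 attaches to the tree at the node subtending (Taxon7,Taxon23).
The other lineage descending from that same node — the sister group — is the single tip Taxon23.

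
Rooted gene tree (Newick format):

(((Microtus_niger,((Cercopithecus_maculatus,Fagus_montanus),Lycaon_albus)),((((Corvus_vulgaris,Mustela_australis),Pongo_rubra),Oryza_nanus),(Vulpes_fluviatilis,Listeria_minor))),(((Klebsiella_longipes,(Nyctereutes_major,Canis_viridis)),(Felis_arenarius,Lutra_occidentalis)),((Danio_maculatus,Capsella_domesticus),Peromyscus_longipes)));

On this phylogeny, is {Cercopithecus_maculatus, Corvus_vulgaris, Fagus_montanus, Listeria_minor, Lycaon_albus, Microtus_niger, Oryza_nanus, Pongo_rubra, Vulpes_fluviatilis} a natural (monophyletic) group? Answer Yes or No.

The MRCA of the listed taxa subtends ((Microtus_niger,((Cercopithecus_maculatus,Fagus_montanus),Lycaon_albus)),((((Corvus_vulgaris,Mustela_australis),Pongo_rubra),Oryza_nanus),(Vulpes_fluviatilis,Listeria_minor))).
That clade also contains Mustela_australis, which is not in the proposed group, so the group is not monophyletic.

No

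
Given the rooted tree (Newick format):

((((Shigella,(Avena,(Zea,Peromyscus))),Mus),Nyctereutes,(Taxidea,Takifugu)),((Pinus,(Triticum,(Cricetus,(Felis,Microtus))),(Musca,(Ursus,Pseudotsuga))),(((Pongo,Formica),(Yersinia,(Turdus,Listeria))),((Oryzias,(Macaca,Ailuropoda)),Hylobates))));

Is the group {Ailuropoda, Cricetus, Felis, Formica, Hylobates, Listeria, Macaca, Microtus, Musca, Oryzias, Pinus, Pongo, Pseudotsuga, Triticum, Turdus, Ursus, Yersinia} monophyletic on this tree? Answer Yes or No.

Yes

The most recent common ancestor of these taxa subtends ((Pinus,(Triticum,(Cricetus,(Felis,Microtus))),(Musca,(Ursus,Pseudotsuga))),(((Pongo,Formica),(Yersinia,(Turdus,Listeria))),((Oryzias,(Macaca,Ailuropoda)),Hylobates))).
That clade has exactly 17 tips — every listed taxon and nothing else — so the group is monophyletic.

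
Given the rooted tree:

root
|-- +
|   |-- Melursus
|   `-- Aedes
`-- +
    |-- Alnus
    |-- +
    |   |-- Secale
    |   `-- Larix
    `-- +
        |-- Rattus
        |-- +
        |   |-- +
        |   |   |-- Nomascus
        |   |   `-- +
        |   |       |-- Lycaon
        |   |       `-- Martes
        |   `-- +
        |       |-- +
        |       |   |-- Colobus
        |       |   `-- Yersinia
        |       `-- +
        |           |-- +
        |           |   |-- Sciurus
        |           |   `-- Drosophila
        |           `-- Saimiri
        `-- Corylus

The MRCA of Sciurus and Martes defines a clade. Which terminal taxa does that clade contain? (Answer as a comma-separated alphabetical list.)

Colobus, Drosophila, Lycaon, Martes, Nomascus, Saimiri, Sciurus, Yersinia

Tracing Sciurus: it sits inside (Sciurus,Drosophila).
Tracing Martes: it sits inside (Lycaon,Martes).
The smallest clade enclosing both is ((Nomascus,(Lycaon,Martes)),((Colobus,Yersinia),((Sciurus,Drosophila),Saimiri))); the answer is its 8 terminal taxa in alphabetical order.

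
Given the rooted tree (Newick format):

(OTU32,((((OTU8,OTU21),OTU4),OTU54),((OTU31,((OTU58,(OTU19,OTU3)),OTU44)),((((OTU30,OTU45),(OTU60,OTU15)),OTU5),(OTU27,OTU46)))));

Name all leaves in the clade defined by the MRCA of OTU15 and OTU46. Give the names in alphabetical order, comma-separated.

Tracing OTU15: it sits inside (OTU60,OTU15).
Tracing OTU46: it sits inside (OTU27,OTU46).
The smallest clade enclosing both is ((((OTU30,OTU45),(OTU60,OTU15)),OTU5),(OTU27,OTU46)); the answer is its 7 terminal taxa in alphabetical order.

OTU15, OTU27, OTU30, OTU45, OTU46, OTU5, OTU60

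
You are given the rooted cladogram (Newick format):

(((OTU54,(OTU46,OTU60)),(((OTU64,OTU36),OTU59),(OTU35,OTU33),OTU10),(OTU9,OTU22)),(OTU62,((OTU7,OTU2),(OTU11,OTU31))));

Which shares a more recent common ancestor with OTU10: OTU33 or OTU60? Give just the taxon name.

OTU33

The MRCA of OTU10 and OTU33 subtends (((OTU64,OTU36),OTU59),(OTU35,OTU33),OTU10) (6 taxa).
The MRCA of OTU10 and OTU60 subtends ((OTU54,(OTU46,OTU60)),(((OTU64,OTU36),OTU59),(OTU35,OTU33),OTU10),(OTU9,OTU22)) (11 taxa).
The first is nested inside the second, so OTU10 shares a more recent common ancestor with OTU33.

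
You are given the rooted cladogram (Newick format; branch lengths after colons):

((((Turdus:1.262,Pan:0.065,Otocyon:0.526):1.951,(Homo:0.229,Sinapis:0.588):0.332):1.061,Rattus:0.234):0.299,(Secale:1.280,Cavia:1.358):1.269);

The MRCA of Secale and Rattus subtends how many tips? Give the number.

8

The MRCA of Secale and Rattus is the root, so the clade is the entire tree.
That clade contains 8 terminal taxa: Cavia, Homo, Otocyon, Pan, Rattus, Secale, Sinapis, Turdus.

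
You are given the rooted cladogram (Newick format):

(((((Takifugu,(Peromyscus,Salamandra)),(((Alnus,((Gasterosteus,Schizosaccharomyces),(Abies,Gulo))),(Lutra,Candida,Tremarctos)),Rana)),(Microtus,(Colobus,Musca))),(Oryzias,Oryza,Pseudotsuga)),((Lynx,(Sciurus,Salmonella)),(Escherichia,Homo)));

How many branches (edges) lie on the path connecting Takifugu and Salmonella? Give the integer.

The MRCA of Takifugu and Salmonella is the root of the tree.
From Takifugu up to that node: 5 branches. From Salmonella up to the same node: 4 branches. Total: 5 + 4 = 9.

9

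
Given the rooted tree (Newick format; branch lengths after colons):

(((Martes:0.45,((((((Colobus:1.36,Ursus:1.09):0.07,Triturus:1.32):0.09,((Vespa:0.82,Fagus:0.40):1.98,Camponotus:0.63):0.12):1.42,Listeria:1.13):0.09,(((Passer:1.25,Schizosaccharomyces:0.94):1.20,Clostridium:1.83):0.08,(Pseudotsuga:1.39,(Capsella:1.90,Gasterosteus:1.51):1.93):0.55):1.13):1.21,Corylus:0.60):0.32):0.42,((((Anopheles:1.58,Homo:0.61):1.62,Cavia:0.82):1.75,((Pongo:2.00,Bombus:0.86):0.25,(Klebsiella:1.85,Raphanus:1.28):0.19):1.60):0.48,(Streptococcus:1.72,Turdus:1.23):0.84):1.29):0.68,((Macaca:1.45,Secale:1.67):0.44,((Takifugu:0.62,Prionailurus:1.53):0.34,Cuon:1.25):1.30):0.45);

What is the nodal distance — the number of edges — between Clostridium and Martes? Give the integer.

The MRCA of Clostridium and Martes is the node subtending (Martes,((((((Colobus,Ursus),Triturus),((Vespa,Fagus),Camponotus)),Listeria),(((Passer,Schizosaccharomyces),Clostridium),(Pseudotsuga,(Capsella,Gasterosteus)))),Corylus)).
From Clostridium up to that node: 5 branches. From Martes up to the same node: 1 branch. Total: 5 + 1 = 6.

6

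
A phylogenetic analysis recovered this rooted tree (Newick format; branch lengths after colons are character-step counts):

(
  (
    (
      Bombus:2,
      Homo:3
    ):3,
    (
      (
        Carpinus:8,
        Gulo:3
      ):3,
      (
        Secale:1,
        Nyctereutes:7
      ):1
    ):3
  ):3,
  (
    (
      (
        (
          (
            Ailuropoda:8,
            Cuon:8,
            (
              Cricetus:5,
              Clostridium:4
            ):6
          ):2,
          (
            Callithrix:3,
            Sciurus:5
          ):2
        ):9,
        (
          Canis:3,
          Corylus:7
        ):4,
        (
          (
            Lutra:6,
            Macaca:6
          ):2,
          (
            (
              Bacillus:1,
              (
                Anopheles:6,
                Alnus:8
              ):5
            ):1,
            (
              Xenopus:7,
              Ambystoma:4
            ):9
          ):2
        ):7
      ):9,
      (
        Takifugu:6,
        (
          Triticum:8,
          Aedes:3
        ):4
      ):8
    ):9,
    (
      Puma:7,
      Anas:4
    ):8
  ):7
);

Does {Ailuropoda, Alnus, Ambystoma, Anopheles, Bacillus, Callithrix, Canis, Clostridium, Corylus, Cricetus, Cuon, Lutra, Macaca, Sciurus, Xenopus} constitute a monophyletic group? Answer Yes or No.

The most recent common ancestor of these taxa subtends (((Ailuropoda,Cuon,(Cricetus,Clostridium)),(Callithrix,Sciurus)),(Canis,Corylus),((Lutra,Macaca),((Bacillus,(Anopheles,Alnus)),(Xenopus,Ambystoma)))).
That clade has exactly 15 tips — every listed taxon and nothing else — so the group is monophyletic.

Yes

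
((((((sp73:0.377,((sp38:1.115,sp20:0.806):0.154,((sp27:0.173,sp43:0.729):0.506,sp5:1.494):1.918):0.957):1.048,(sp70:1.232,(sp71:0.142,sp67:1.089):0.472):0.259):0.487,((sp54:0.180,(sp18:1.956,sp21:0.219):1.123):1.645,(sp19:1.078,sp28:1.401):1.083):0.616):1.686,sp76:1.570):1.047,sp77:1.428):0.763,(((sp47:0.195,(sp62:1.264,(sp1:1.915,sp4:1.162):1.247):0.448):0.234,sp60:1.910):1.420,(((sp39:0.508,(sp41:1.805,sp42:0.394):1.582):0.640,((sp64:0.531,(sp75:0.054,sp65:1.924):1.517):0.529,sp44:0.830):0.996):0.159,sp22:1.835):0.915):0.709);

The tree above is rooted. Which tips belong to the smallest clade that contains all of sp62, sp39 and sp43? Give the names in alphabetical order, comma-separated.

sp1, sp18, sp19, sp20, sp21, sp22, sp27, sp28, sp38, sp39, sp4, sp41, sp42, sp43, sp44, sp47, sp5, sp54, sp60, sp62, sp64, sp65, sp67, sp70, sp71, sp73, sp75, sp76, sp77

Tracing sp62: it sits inside (sp62,(sp1,sp4)).
Tracing sp39: it sits inside (sp39,(sp41,sp42)).
Tracing sp43: it sits inside (sp27,sp43).
The smallest clade enclosing all 3 is the whole tree (their MRCA is the root), so the answer is all 29 tips in alphabetical order.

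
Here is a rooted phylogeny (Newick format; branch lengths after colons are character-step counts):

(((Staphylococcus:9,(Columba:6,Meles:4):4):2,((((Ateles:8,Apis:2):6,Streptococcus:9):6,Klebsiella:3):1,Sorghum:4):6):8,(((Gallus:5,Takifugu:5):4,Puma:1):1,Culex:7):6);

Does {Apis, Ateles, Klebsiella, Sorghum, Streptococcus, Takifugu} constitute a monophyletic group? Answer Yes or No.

No

The MRCA of the listed taxa is the root, so the smallest clade containing them is the whole tree.
That clade also contains Columba, Culex, Gallus, Meles, Puma, Staphylococcus, which are not in the proposed group, so the group is not monophyletic.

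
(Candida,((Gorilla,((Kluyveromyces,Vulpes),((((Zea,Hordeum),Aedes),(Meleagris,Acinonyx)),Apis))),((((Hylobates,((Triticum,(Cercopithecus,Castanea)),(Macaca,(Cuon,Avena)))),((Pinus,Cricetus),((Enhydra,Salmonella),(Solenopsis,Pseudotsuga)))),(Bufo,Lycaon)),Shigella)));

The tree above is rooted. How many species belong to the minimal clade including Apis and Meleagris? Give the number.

The MRCA of Apis and Meleagris is the node subtending ((((Zea,Hordeum),Aedes),(Meleagris,Acinonyx)),Apis).
That clade contains 6 terminal taxa: Acinonyx, Aedes, Apis, Hordeum, Meleagris, Zea.

6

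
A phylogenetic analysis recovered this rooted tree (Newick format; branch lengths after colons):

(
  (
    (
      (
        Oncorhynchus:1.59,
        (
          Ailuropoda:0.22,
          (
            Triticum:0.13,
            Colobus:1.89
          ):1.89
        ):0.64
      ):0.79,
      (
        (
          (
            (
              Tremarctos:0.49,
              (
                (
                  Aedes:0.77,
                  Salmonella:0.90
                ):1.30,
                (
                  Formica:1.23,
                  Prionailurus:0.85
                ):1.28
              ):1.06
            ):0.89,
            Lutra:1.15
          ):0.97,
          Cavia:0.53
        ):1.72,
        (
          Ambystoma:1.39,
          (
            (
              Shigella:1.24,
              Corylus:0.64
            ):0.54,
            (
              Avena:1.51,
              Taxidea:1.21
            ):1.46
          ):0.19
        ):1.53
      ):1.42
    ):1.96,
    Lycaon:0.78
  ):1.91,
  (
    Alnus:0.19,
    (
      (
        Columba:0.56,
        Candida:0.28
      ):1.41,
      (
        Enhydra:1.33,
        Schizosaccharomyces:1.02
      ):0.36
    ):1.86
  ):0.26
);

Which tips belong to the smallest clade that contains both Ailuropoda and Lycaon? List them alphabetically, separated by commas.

Aedes, Ailuropoda, Ambystoma, Avena, Cavia, Colobus, Corylus, Formica, Lutra, Lycaon, Oncorhynchus, Prionailurus, Salmonella, Shigella, Taxidea, Tremarctos, Triticum

Tracing Ailuropoda: it sits inside (Ailuropoda,(Triticum,Colobus)).
Tracing Lycaon: it sits inside (((Oncorhynchus,(Ailuropoda,(Triticum,Colobus))),((((Tremarctos,((Aedes,Salmonella),(Formica,Prionailurus))),Lutra),Cavia),(Ambystoma,((Shigella,Corylus),(Avena,Taxidea))))),Lycaon).
The smallest clade enclosing both is (((Oncorhynchus,(Ailuropoda,(Triticum,Colobus))),((((Tremarctos,((Aedes,Salmonella),(Formica,Prionailurus))),Lutra),Cavia),(Ambystoma,((Shigella,Corylus),(Avena,Taxidea))))),Lycaon); the answer is its 17 terminal taxa in alphabetical order.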